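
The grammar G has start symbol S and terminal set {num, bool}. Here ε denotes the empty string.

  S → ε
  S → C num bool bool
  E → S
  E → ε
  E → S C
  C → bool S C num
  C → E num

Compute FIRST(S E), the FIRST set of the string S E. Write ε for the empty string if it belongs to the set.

FIRST(S): from S→ε we get {ε}; from S→C num bool bool we get {bool, num}. So FIRST(S) = {ε, bool, num}.
FIRST(E): from E→S we get {ε, bool, num}; from E→ε we get {ε}; from E→S C we get {bool, num}. So FIRST(E) = {ε, bool, num}.
FIRST(C): from C→bool S C num we get {bool}; from C→E num we get {bool, num}. So FIRST(C) = {bool, num}.
FIRST(S E): take FIRST of each symbol in turn, carrying on past any symbol whose FIRST contains ε; result {ε, bool, num}.

{ε, bool, num}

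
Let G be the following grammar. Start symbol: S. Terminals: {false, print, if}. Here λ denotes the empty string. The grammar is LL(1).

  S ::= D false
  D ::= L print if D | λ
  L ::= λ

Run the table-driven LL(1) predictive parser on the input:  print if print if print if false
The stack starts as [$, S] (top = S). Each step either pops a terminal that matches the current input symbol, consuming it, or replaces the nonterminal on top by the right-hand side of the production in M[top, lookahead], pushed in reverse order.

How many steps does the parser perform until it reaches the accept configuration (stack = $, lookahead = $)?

15

      Stack                 Input                               Action
   1  $ S                   print if print if print if false $  expand S ::= D false
   2  $ false D             print if print if print if false $  expand D ::= L print if D
   3  $ false D if print L  print if print if print if false $  expand L ::= λ
   4  $ false D if print    print if print if print if false $  match print
   5  $ false D if          if print if print if false $        match if
   6  $ false D             print if print if false $           expand D ::= L print if D
   7  $ false D if print L  print if print if false $           expand L ::= λ
   8  $ false D if print    print if print if false $           match print
   9  $ false D if          if print if false $                 match if
  10  $ false D             print if false $                    expand D ::= L print if D
  11  $ false D if print L  print if false $                    expand L ::= λ
  12  $ false D if print    print if false $                    match print
  13  $ false D if          if false $                          match if
  14  $ false D             false $                             expand D ::= λ
  15  $ false               false $                             match false
Accept reached after 15 steps.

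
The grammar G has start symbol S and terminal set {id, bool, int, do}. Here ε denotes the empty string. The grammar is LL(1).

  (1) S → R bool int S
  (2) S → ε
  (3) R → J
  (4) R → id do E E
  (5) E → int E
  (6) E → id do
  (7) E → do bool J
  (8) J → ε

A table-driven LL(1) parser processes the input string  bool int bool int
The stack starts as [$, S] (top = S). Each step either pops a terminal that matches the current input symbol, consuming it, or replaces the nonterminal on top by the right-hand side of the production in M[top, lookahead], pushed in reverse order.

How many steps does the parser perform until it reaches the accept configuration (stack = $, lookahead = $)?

      Stack           Input                Action
   1  $ S             bool int bool int $  expand S → R bool int S
   2  $ S int bool R  bool int bool int $  expand R → J
   3  $ S int bool J  bool int bool int $  expand J → ε
   4  $ S int bool    bool int bool int $  match bool
   5  $ S int         int bool int $       match int
   6  $ S             bool int $           expand S → R bool int S
   7  $ S int bool R  bool int $           expand R → J
   8  $ S int bool J  bool int $           expand J → ε
   9  $ S int bool    bool int $           match bool
  10  $ S int         int $                match int
  11  $ S             $                    expand S → ε
Accept reached after 11 steps.

11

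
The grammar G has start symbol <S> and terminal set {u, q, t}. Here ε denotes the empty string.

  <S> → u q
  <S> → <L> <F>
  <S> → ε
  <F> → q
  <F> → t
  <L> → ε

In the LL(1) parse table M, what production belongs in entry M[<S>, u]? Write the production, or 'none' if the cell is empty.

<S> → u q

FIRST(<F>): from <F>→q we get {q}; from <F>→t we get {t}. So FIRST(<F>) = {q, t}.
FIRST(<L>): from <L>→ε we get {ε}. So FIRST(<L>) = {ε}.
FIRST(<S>): from <S>→u q we get {u}; from <S>→<L> <F> we get {q, t}; from <S>→ε we get {ε}. So FIRST(<S>) = {ε, q, t, u}.
FOLLOW(<S>) includes $ since <S> is the start symbol.
FOLLOW(<S>): <S> appears on no right-hand side. Thus FOLLOW(<S>) = {$}.
For <S> → u q: FIRST(u q) = {u}, so it goes in M[<S>, t] for t ∈ {u}.
For <S> → <L> <F>: FIRST(<L> <F>) = {q, t}, so it goes in M[<S>, t] for t ∈ {q, t}.
For <S> → ε: FIRST(ε) = {ε}, so it goes in M[<S>, t] for t ∈ {}; since ε ∈ FIRST, also for every t ∈ FOLLOW(<S>) = {$}.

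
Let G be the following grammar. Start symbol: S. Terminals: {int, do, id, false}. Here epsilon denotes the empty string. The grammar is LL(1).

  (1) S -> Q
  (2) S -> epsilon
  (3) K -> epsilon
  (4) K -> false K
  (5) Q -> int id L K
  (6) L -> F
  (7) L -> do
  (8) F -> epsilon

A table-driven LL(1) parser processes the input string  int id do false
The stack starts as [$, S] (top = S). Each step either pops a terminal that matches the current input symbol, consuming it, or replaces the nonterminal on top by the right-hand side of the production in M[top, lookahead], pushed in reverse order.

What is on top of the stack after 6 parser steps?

step 1: stack=$ S  input=int id do false $  — expand S -> Q
step 2: stack=$ Q  input=int id do false $  — expand Q -> int id L K
step 3: stack=$ K L id int  input=int id do false $  — match int
step 4: stack=$ K L id  input=id do false $  — match id
step 5: stack=$ K L  input=do false $  — expand L -> do
step 6: stack=$ K do  input=do false $  — match do
Stack after step 6: $ K (top = K).

K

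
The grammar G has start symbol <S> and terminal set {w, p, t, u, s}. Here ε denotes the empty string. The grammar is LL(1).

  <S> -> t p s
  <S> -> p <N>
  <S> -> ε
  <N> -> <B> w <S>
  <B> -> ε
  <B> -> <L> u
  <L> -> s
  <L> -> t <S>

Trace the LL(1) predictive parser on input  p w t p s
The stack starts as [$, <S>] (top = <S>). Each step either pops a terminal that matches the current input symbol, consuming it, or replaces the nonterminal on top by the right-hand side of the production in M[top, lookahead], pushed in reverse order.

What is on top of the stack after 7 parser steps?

     Stack        Input        Action
  1  $ <S>        p w t p s $  expand <S> -> p <N>
  2  $ <N> p      p w t p s $  match p
  3  $ <N>        w t p s $    expand <N> -> <B> w <S>
  4  $ <S> w <B>  w t p s $    expand <B> -> ε
  5  $ <S> w      w t p s $    match w
  6  $ <S>        t p s $      expand <S> -> t p s
  7  $ s p t      t p s $      match t
Stack after step 7: $ s p (top = p).

p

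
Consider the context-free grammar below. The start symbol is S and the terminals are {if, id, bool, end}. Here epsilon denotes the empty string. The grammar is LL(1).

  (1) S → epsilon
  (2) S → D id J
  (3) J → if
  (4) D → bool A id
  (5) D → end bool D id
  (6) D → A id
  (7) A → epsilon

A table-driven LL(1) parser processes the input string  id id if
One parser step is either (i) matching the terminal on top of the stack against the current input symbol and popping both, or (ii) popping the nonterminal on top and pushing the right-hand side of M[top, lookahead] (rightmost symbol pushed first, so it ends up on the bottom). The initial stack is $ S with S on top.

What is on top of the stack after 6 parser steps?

     Stack        Input       Action
  1  $ S          id id if $  expand S → D id J
  2  $ J id D     id id if $  expand D → A id
  3  $ J id id A  id id if $  expand A → epsilon
  4  $ J id id    id id if $  match id
  5  $ J id       id if $     match id
  6  $ J          if $        expand J → if
Stack after step 6: $ if (top = if).

if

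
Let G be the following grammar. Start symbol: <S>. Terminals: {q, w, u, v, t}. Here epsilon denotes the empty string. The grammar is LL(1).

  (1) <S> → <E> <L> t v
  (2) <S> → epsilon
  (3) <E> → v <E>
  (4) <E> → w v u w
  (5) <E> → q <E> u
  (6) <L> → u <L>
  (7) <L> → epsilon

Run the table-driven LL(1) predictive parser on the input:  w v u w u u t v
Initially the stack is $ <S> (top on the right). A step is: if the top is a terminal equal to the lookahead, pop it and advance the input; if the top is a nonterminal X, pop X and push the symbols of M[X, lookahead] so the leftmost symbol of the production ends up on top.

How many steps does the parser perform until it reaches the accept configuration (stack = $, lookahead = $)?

13

step 1: stack=$ <S>  input=w v u w u u t v $  — expand <S> → <E> <L> t v
step 2: stack=$ v t <L> <E>  input=w v u w u u t v $  — expand <E> → w v u w
step 3: stack=$ v t <L> w u v w  input=w v u w u u t v $  — match w
step 4: stack=$ v t <L> w u v  input=v u w u u t v $  — match v
step 5: stack=$ v t <L> w u  input=u w u u t v $  — match u
step 6: stack=$ v t <L> w  input=w u u t v $  — match w
step 7: stack=$ v t <L>  input=u u t v $  — expand <L> → u <L>
step 8: stack=$ v t <L> u  input=u u t v $  — match u
step 9: stack=$ v t <L>  input=u t v $  — expand <L> → u <L>
step 10: stack=$ v t <L> u  input=u t v $  — match u
step 11: stack=$ v t <L>  input=t v $  — expand <L> → epsilon
step 12: stack=$ v t  input=t v $  — match t
step 13: stack=$ v  input=v $  — match v
Accept reached after 13 steps.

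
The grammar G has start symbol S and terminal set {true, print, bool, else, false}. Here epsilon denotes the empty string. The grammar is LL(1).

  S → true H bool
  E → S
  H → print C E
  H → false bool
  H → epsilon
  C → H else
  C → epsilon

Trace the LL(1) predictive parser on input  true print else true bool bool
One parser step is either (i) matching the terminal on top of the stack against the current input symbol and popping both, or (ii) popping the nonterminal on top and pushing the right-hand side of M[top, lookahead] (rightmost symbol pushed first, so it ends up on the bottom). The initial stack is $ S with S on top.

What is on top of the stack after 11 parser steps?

bool

      Stack               Input                             Action
   1  $ S                 true print else true bool bool $  expand S → true H bool
   2  $ bool H true       true print else true bool bool $  match true
   3  $ bool H            print else true bool bool $       expand H → print C E
   4  $ bool E C print    print else true bool bool $       match print
   5  $ bool E C          else true bool bool $             expand C → H else
   6  $ bool E else H     else true bool bool $             expand H → epsilon
   7  $ bool E else       else true bool bool $             match else
   8  $ bool E            true bool bool $                  expand E → S
   9  $ bool S            true bool bool $                  expand S → true H bool
  10  $ bool bool H true  true bool bool $                  match true
  11  $ bool bool H       bool bool $                       expand H → epsilon
Stack after step 11: $ bool bool (top = bool).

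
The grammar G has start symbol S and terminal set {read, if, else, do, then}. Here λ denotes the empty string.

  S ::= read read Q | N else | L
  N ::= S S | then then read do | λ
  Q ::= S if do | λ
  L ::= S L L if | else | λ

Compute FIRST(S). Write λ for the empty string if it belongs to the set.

FIRST(S) = {λ, else, if, read, then}  (via N else, L)
FIRST(N) = {λ, else, if, read, then}  (via S S)
FIRST(Q) = {λ, else, if, read, then}  (via S if do)
FIRST(L) = {λ, else, if, read, then}  (via S L L if)

{λ, else, if, read, then}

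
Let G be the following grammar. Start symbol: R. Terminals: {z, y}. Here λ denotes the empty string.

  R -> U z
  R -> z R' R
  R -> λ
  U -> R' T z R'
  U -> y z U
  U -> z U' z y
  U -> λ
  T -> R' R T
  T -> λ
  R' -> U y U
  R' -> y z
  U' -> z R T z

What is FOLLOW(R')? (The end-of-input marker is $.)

{$, y, z}

FIRST(U'): from U'->z R T z we get {z}. So FIRST(U') = {z}.
FIRST(R): from R->U z we get {y, z}; from R->z R' R we get {z}; from R->λ we get {λ}. So FIRST(R) = {λ, y, z}.
FIRST(U): from U->R' T z R' we get {y, z}; from U->y z U we get {y}; from U->z U' z y we get {z}; from U->λ we get {λ}. So FIRST(U) = {λ, y, z}.
FIRST(R'): from R'->U y U we get {y, z}; from R'->y z we get {y}. So FIRST(R') = {y, z}.
FIRST(T): from T->R' R T we get {y, z}; from T->λ we get {λ}. So FIRST(T) = {λ, y, z}.
FOLLOW(R) includes $ since R is the start symbol.
FOLLOW(T): in U->R' T z R', T is followed by z R' with FIRST {z}; in T->R' R T, the suffix after T is empty (adds nothing new); in U'->z R T z, T is followed by z with FIRST {z}. Thus FOLLOW(T) = {z}.
FOLLOW(R): in R->z R' R, the suffix after R is empty (adds nothing new); in T->R' R T, R is followed by T with FIRST {λ, y, z}; in T->R' R T, the suffix after R is nullable, so FOLLOW(R) ⊇ FOLLOW(T) = {z}; in U'->z R T z, R is followed by T z with FIRST {y, z}. Thus FOLLOW(R) = {$, y, z}.
FOLLOW(U'): in U->z U' z y, U' is followed by z y with FIRST {z}. Thus FOLLOW(U') = {z}.
FOLLOW(U): in R->U z, U is followed by z with FIRST {z}; in U->y z U, the suffix after U is empty (adds nothing new); in R'->U y U (occurrence 1), U is followed by y U with FIRST {y}; in R'->U y U (occurrence 2), the suffix after U is empty, so FOLLOW(U) ⊇ FOLLOW(R') = {$, y, z}. Thus FOLLOW(U) = {$, y, z}.
FOLLOW(R'): in R->z R' R, R' is followed by R with FIRST {λ, y, z}; in R->z R' R, the suffix after R' is nullable, so FOLLOW(R') ⊇ FOLLOW(R) = {$, y, z}; in U->R' T z R' (occurrence 1), R' is followed by T z R' with FIRST {y, z}; in U->R' T z R' (occurrence 2), the suffix after R' is empty, so FOLLOW(R') ⊇ FOLLOW(U) = {$, y, z}; in T->R' R T, R' is followed by R T with FIRST {λ, y, z}; in T->R' R T, the suffix after R' is nullable, so FOLLOW(R') ⊇ FOLLOW(T) = {z}. Thus FOLLOW(R') = {$, y, z}.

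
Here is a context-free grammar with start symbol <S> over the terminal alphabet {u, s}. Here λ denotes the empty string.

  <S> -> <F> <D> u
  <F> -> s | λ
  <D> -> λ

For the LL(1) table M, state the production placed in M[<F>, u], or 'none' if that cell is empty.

<F> -> λ

FIRST(<F>) = {λ, s}
FIRST(<D>) = {λ}
FIRST(<S>) = {s, u}  (via <F> <D> u)
FOLLOW(<S>) includes $ since <S> is the start symbol.
FOLLOW(<F>): in <S>-><F> <D> u, <F> is followed by <D> u with FIRST {u}. Thus FOLLOW(<F>) = {u}.
For <F> -> s: FIRST(s) = {s}, so it goes in M[<F>, t] for t ∈ {s}.
For <F> -> λ: FIRST(λ) = {λ}, so it goes in M[<F>, t] for t ∈ {}; since λ ∈ FIRST, also for every t ∈ FOLLOW(<F>) = {u}.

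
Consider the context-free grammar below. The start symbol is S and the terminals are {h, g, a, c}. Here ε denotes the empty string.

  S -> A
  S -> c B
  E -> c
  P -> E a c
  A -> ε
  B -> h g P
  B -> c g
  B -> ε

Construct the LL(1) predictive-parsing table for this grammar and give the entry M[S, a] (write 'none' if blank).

FIRST(E): from E->c we get {c}. So FIRST(E) = {c}.
FIRST(A): from A->ε we get {ε}. So FIRST(A) = {ε}.
FIRST(B): from B->h g P we get {h}; from B->c g we get {c}; from B->ε we get {ε}. So FIRST(B) = {ε, c, h}.
FIRST(S): from S->A we get {ε}; from S->c B we get {c}. So FIRST(S) = {ε, c}.
FIRST(P): from P->E a c we get {c}. So FIRST(P) = {c}.
FOLLOW(S) includes $ since S is the start symbol.
FOLLOW(S): S appears on no right-hand side. Thus FOLLOW(S) = {$}.
For S -> A: FIRST(A) = {ε}, so it goes in M[S, t] for t ∈ {}; since ε ∈ FIRST, also for every t ∈ FOLLOW(S) = {$}.
For S -> c B: FIRST(c B) = {c}, so it goes in M[S, t] for t ∈ {c}.
None of these place a production in M[S, a].

none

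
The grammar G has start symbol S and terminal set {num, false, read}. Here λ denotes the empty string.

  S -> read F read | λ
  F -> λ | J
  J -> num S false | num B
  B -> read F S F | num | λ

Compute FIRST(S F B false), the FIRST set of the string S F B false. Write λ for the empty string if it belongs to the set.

{false, num, read}

FIRST(S) = {λ, read}
FIRST(J) = {num}
FIRST(B) = {λ, num, read}
FIRST(F) = {λ, num}  (via J)
FIRST(S F B false): take FIRST of each symbol in turn, carrying on past any symbol whose FIRST contains λ; result {false, num, read}.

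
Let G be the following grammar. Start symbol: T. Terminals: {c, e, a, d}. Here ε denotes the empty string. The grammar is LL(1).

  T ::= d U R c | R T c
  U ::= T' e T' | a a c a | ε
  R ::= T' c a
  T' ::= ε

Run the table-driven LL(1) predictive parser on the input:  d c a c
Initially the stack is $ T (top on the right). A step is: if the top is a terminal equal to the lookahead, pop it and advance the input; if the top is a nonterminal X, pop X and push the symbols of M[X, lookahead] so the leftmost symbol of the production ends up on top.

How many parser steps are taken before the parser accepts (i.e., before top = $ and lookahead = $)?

step 1: stack=$ T  input=d c a c $  — expand T ::= d U R c
step 2: stack=$ c R U d  input=d c a c $  — match d
step 3: stack=$ c R U  input=c a c $  — expand U ::= ε
step 4: stack=$ c R  input=c a c $  — expand R ::= T' c a
step 5: stack=$ c a c T'  input=c a c $  — expand T' ::= ε
step 6: stack=$ c a c  input=c a c $  — match c
step 7: stack=$ c a  input=a c $  — match a
step 8: stack=$ c  input=c $  — match c
Accept reached after 8 steps.

8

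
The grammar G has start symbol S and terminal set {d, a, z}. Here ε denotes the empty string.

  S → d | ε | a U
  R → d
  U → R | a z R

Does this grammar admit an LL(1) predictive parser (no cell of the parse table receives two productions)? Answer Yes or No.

Yes

FIRST(S) = {ε, a, d}
FIRST(R) = {d}
FIRST(U) = {a, d}
FOLLOW(S) = {$}
FOLLOW(R) = {$}
FOLLOW(U) = {$}
Each cell of M receives at most one production.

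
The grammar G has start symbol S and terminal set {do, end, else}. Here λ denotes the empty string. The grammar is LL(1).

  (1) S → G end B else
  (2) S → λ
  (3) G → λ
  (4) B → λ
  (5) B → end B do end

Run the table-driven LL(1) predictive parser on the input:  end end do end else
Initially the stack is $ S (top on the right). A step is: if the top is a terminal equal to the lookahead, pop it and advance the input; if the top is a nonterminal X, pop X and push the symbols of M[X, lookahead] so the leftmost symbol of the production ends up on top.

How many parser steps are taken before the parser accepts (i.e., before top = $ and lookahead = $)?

step 1: stack=$ S  input=end end do end else $  — expand S → G end B else
step 2: stack=$ else B end G  input=end end do end else $  — expand G → λ
step 3: stack=$ else B end  input=end end do end else $  — match end
step 4: stack=$ else B  input=end do end else $  — expand B → end B do end
step 5: stack=$ else end do B end  input=end do end else $  — match end
step 6: stack=$ else end do B  input=do end else $  — expand B → λ
step 7: stack=$ else end do  input=do end else $  — match do
step 8: stack=$ else end  input=end else $  — match end
step 9: stack=$ else  input=else $  — match else
Accept reached after 9 steps.

9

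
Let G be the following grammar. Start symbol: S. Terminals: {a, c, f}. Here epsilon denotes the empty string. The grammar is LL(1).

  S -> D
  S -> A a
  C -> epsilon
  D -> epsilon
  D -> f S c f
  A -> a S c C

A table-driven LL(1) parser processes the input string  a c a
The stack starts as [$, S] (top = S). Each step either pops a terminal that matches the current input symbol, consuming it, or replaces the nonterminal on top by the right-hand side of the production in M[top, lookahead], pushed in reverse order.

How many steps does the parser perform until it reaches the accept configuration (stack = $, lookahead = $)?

8

     Stack        Input    Action
  1  $ S          a c a $  expand S -> A a
  2  $ a A        a c a $  expand A -> a S c C
  3  $ a C c S a  a c a $  match a
  4  $ a C c S    c a $    expand S -> D
  5  $ a C c D    c a $    expand D -> epsilon
  6  $ a C c      c a $    match c
  7  $ a C        a $      expand C -> epsilon
  8  $ a          a $      match a
Accept reached after 8 steps.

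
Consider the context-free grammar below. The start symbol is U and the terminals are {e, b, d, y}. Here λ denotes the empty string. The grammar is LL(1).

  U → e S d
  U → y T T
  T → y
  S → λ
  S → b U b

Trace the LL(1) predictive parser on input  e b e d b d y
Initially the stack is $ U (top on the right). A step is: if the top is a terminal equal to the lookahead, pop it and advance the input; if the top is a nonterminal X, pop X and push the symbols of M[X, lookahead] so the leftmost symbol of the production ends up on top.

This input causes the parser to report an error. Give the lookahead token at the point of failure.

y

      Stack        Input            Action
   1  $ U          e b e d b d y $  expand U → e S d
   2  $ d S e      e b e d b d y $  match e
   3  $ d S        b e d b d y $    expand S → b U b
   4  $ d b U b    b e d b d y $    match b
   5  $ d b U      e d b d y $      expand U → e S d
   6  $ d b d S e  e d b d y $      match e
   7  $ d b d S    d b d y $        expand S → λ
   8  $ d b d      d b d y $        match d
   9  $ d b        b d y $          match b
  10  $ d          d y $            match d
  11  $            y $              error: stack empty but input remains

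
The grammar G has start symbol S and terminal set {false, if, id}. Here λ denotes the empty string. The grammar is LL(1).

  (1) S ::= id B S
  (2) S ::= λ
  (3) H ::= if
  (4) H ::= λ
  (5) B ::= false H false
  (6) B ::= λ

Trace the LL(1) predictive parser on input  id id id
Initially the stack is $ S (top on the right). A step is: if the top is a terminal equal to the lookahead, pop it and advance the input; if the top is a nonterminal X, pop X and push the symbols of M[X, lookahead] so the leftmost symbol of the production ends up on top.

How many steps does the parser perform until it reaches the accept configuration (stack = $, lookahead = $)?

      Stack     Input       Action
   1  $ S       id id id $  expand S ::= id B S
   2  $ S B id  id id id $  match id
   3  $ S B     id id $     expand B ::= λ
   4  $ S       id id $     expand S ::= id B S
   5  $ S B id  id id $     match id
   6  $ S B     id $        expand B ::= λ
   7  $ S       id $        expand S ::= id B S
   8  $ S B id  id $        match id
   9  $ S B     $           expand B ::= λ
  10  $ S       $           expand S ::= λ
Accept reached after 10 steps.

10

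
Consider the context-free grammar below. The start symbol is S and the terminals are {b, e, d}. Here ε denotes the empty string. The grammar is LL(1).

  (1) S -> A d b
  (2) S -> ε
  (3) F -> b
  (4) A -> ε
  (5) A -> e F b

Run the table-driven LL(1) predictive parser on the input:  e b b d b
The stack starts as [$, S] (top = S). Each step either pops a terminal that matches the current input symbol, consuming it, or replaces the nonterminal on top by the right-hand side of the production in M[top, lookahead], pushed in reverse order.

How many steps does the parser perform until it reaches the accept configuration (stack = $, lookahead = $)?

     Stack        Input        Action
  1  $ S          e b b d b $  expand S -> A d b
  2  $ b d A      e b b d b $  expand A -> e F b
  3  $ b d b F e  e b b d b $  match e
  4  $ b d b F    b b d b $    expand F -> b
  5  $ b d b b    b b d b $    match b
  6  $ b d b      b d b $      match b
  7  $ b d        d b $        match d
  8  $ b          b $          match b
Accept reached after 8 steps.

8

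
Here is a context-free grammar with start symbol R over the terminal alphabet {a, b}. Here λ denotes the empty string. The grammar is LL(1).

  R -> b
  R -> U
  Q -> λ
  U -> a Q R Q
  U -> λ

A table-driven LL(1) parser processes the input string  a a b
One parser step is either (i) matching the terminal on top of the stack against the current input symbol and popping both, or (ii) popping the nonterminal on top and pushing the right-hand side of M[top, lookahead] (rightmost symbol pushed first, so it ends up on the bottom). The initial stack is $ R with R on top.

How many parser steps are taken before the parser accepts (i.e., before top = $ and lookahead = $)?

12

step 1: stack=$ R  input=a a b $  — expand R -> U
step 2: stack=$ U  input=a a b $  — expand U -> a Q R Q
step 3: stack=$ Q R Q a  input=a a b $  — match a
step 4: stack=$ Q R Q  input=a b $  — expand Q -> λ
step 5: stack=$ Q R  input=a b $  — expand R -> U
step 6: stack=$ Q U  input=a b $  — expand U -> a Q R Q
step 7: stack=$ Q Q R Q a  input=a b $  — match a
step 8: stack=$ Q Q R Q  input=b $  — expand Q -> λ
step 9: stack=$ Q Q R  input=b $  — expand R -> b
step 10: stack=$ Q Q b  input=b $  — match b
step 11: stack=$ Q Q  input=$  — expand Q -> λ
step 12: stack=$ Q  input=$  — expand Q -> λ
Accept reached after 12 steps.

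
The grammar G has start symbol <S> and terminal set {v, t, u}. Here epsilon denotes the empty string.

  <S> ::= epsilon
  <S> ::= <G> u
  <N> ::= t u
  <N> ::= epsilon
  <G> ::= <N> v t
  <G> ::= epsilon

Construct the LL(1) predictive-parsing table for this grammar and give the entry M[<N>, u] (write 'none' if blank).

FIRST(<N>): from <N>::=t u we get {t}; from <N>::=epsilon we get {epsilon}. So FIRST(<N>) = {epsilon, t}.
FIRST(<G>): from <G>::=<N> v t we get {t, v}; from <G>::=epsilon we get {epsilon}. So FIRST(<G>) = {epsilon, t, v}.
FIRST(<S>): from <S>::=epsilon we get {epsilon}; from <S>::=<G> u we get {t, u, v}. So FIRST(<S>) = {epsilon, t, u, v}.
FOLLOW(<S>) includes $ since <S> is the start symbol.
FOLLOW(<N>): in <G>::=<N> v t, <N> is followed by v t with FIRST {v}. Thus FOLLOW(<N>) = {v}.
For <N> ::= t u: FIRST(t u) = {t}, so it goes in M[<N>, t] for t ∈ {t}.
For <N> ::= epsilon: FIRST(epsilon) = {epsilon}, so it goes in M[<N>, t] for t ∈ {}; since epsilon ∈ FIRST, also for every t ∈ FOLLOW(<N>) = {v}.
None of these place a production in M[<N>, u].

none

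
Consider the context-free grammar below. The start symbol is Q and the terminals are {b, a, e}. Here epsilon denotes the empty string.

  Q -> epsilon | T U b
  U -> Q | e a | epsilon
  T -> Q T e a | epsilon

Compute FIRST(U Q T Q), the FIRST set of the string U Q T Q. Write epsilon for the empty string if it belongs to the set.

FIRST(Q) = {epsilon, b, e}  (via T U b)
FIRST(U) = {epsilon, b, e}  (via Q)
FIRST(T) = {epsilon, b, e}  (via Q T e a)
FIRST(U Q T Q): take FIRST of each symbol in turn, carrying on past any symbol whose FIRST contains epsilon; result {epsilon, b, e}.

{epsilon, b, e}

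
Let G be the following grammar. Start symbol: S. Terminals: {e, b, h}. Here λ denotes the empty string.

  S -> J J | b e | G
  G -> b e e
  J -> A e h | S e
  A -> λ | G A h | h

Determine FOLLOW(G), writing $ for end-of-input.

FIRST(G): from G->b e e we get {b}. So FIRST(G) = {b}.
FIRST(A): from A->λ we get {λ}; from A->G A h we get {b}; from A->h we get {h}. So FIRST(A) = {λ, b, h}.
FIRST(S): from S->J J we get {b, e, h}; from S->b e we get {b}; from S->G we get {b}. So FIRST(S) = {b, e, h}.
FIRST(J): from J->A e h we get {b, e, h}; from J->S e we get {b, e, h}. So FIRST(J) = {b, e, h}.
FOLLOW(S) includes $ since S is the start symbol.
FOLLOW(S): in J->S e, S is followed by e with FIRST {e}. Thus FOLLOW(S) = {$, e}.
FOLLOW(G): in S->G, the suffix after G is empty, so FOLLOW(G) ⊇ FOLLOW(S) = {$, e}; in A->G A h, G is followed by A h with FIRST {b, h}. Thus FOLLOW(G) = {$, b, e, h}.
FOLLOW(J): in S->J J (occurrence 1), J is followed by J with FIRST {b, e, h}; in S->J J (occurrence 2), the suffix after J is empty, so FOLLOW(J) ⊇ FOLLOW(S) = {$, e}. Thus FOLLOW(J) = {$, b, e, h}.
FOLLOW(A): in J->A e h, A is followed by e h with FIRST {e}; in A->G A h, A is followed by h with FIRST {h}. Thus FOLLOW(A) = {e, h}.

{$, b, e, h}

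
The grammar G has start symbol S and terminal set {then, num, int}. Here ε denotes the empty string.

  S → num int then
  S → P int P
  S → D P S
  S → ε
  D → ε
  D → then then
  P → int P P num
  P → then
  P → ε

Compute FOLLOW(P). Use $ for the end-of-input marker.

{$, int, num, then}

FIRST(D) = {ε, then}
FIRST(P) = {ε, int, then}
FIRST(S) = {ε, int, num, then}  (via P int P, D P S)
FOLLOW(S) includes $ since S is the start symbol.
FOLLOW(S): in S→D P S, the suffix after S is empty (adds nothing new). Thus FOLLOW(S) = {$}.
FOLLOW(D): in S→D P S, D is followed by P S with FIRST {ε, int, num, then}; in S→D P S, the suffix after D is nullable, so FOLLOW(D) ⊇ FOLLOW(S) = {$}. Thus FOLLOW(D) = {$, int, num, then}.
FOLLOW(P): in S→P int P (occurrence 1), P is followed by int P with FIRST {int}; in S→P int P (occurrence 2), the suffix after P is empty, so FOLLOW(P) ⊇ FOLLOW(S) = {$}; in S→D P S, P is followed by S with FIRST {ε, int, num, then}; in S→D P S, the suffix after P is nullable, so FOLLOW(P) ⊇ FOLLOW(S) = {$}; in P→int P P num (occurrence 1), P is followed by P num with FIRST {int, num, then}; in P→int P P num (occurrence 2), P is followed by num with FIRST {num}. Thus FOLLOW(P) = {$, int, num, then}.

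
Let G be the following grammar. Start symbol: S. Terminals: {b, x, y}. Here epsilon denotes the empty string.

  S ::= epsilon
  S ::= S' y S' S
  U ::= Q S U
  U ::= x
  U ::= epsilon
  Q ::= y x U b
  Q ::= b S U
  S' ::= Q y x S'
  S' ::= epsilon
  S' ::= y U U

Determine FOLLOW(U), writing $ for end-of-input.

{$, b, x, y}

FIRST(Q) = {b, y}
FIRST(U) = {epsilon, b, x, y}  (via Q S U)
FIRST(S') = {epsilon, b, y}  (via Q y x S')
FIRST(S) = {epsilon, b, y}  (via S' y S' S)
FOLLOW(S) includes $ since S is the start symbol.
FOLLOW(S): in S::=S' y S' S, the suffix after S is empty (adds nothing new); in U::=Q S U, S is followed by U with FIRST {epsilon, b, x, y}; in U::=Q S U, the suffix after S is nullable, so FOLLOW(S) ⊇ FOLLOW(U) = {$, b, x, y}; in Q::=b S U, S is followed by U with FIRST {epsilon, b, x, y}; in Q::=b S U, the suffix after S is nullable, so FOLLOW(S) ⊇ FOLLOW(Q) = {$, b, x, y}. Thus FOLLOW(S) = {$, b, x, y}.
FOLLOW(S'): in S::=S' y S' S (occurrence 1), S' is followed by y S' S with FIRST {y}; in S::=S' y S' S (occurrence 2), S' is followed by S with FIRST {epsilon, b, y}; in S::=S' y S' S (occurrence 2), the suffix after S' is nullable, so FOLLOW(S') ⊇ FOLLOW(S) = {$, b, x, y}; in S'::=Q y x S', the suffix after S' is empty (adds nothing new). Thus FOLLOW(S') = {$, b, x, y}.
FOLLOW(U): in U::=Q S U, the suffix after U is empty (adds nothing new); in Q::=y x U b, U is followed by b with FIRST {b}; in Q::=b S U, the suffix after U is empty, so FOLLOW(U) ⊇ FOLLOW(Q) = {$, b, x, y}; in S'::=y U U (occurrence 1), U is followed by U with FIRST {epsilon, b, x, y}; in S'::=y U U (occurrence 1), the suffix after U is nullable, so FOLLOW(U) ⊇ FOLLOW(S') = {$, b, x, y}; in S'::=y U U (occurrence 2), the suffix after U is empty, so FOLLOW(U) ⊇ FOLLOW(S') = {$, b, x, y}. Thus FOLLOW(U) = {$, b, x, y}.
FOLLOW(Q): in U::=Q S U, Q is followed by S U with FIRST {epsilon, b, x, y}; in U::=Q S U, the suffix after Q is nullable, so FOLLOW(Q) ⊇ FOLLOW(U) = {$, b, x, y}; in S'::=Q y x S', Q is followed by y x S' with FIRST {y}. Thus FOLLOW(Q) = {$, b, x, y}.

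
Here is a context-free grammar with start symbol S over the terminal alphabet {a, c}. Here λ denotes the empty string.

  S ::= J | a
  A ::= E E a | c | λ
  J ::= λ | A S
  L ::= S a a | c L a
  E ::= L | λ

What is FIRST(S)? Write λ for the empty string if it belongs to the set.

{λ, a, c}

FIRST(S): from S::=J we get {λ, a, c}; from S::=a we get {a}. So FIRST(S) = {λ, a, c}.
FIRST(L): from L::=S a a we get {a, c}; from L::=c L a we get {c}. So FIRST(L) = {a, c}.
FIRST(E): from E::=L we get {a, c}; from E::=λ we get {λ}. So FIRST(E) = {λ, a, c}.
FIRST(A): from A::=E E a we get {a, c}; from A::=c we get {c}; from A::=λ we get {λ}. So FIRST(A) = {λ, a, c}.
FIRST(J): from J::=λ we get {λ}; from J::=A S we get {λ, a, c}. So FIRST(J) = {λ, a, c}.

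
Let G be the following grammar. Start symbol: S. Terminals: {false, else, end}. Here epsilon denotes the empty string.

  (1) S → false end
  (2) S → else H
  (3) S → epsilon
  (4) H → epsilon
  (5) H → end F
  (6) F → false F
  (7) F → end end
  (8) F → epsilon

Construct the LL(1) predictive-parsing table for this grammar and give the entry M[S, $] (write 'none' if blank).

S → epsilon

FIRST(S): from S→false end we get {false}; from S→else H we get {else}; from S→epsilon we get {epsilon}. So FIRST(S) = {epsilon, else, false}.
FIRST(H): from H→epsilon we get {epsilon}; from H→end F we get {end}. So FIRST(H) = {epsilon, end}.
FIRST(F): from F→false F we get {false}; from F→end end we get {end}; from F→epsilon we get {epsilon}. So FIRST(F) = {epsilon, end, false}.
FOLLOW(S) includes $ since S is the start symbol.
FOLLOW(S): S appears on no right-hand side. Thus FOLLOW(S) = {$}.
For S → false end: FIRST(false end) = {false}, so it goes in M[S, t] for t ∈ {false}.
For S → else H: FIRST(else H) = {else}, so it goes in M[S, t] for t ∈ {else}.
For S → epsilon: FIRST(epsilon) = {epsilon}, so it goes in M[S, t] for t ∈ {}; since epsilon ∈ FIRST, also for every t ∈ FOLLOW(S) = {$}.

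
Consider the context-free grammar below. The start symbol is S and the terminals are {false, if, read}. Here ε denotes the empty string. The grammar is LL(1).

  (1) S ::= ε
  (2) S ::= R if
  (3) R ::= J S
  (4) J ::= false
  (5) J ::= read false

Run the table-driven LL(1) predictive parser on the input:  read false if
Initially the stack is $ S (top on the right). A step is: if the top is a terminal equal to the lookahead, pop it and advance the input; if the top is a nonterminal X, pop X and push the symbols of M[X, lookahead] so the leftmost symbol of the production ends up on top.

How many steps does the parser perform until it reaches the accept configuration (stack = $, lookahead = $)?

     Stack              Input            Action
  1  $ S                read false if $  expand S ::= R if
  2  $ if R             read false if $  expand R ::= J S
  3  $ if S J           read false if $  expand J ::= read false
  4  $ if S false read  read false if $  match read
  5  $ if S false       false if $       match false
  6  $ if S             if $             expand S ::= ε
  7  $ if               if $             match if
Accept reached after 7 steps.

7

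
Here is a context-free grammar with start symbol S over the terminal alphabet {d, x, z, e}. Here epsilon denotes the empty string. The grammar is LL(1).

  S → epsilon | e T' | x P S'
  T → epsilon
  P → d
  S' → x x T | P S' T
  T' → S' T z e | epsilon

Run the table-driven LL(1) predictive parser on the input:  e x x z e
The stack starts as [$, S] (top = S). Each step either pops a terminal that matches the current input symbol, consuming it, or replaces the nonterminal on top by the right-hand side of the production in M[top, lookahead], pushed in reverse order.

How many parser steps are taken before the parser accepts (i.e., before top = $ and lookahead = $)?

      Stack          Input        Action
   1  $ S            e x x z e $  expand S → e T'
   2  $ T' e         e x x z e $  match e
   3  $ T'           x x z e $    expand T' → S' T z e
   4  $ e z T S'     x x z e $    expand S' → x x T
   5  $ e z T T x x  x x z e $    match x
   6  $ e z T T x    x z e $      match x
   7  $ e z T T      z e $        expand T → epsilon
   8  $ e z T        z e $        expand T → epsilon
   9  $ e z          z e $        match z
  10  $ e            e $          match e
Accept reached after 10 steps.

10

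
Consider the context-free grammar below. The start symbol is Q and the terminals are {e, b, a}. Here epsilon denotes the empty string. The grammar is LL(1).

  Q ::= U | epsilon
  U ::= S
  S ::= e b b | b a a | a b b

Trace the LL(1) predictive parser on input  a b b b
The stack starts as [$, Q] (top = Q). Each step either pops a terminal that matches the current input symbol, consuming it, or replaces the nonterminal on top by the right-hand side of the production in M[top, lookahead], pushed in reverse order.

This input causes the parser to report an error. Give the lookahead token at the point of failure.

b

     Stack    Input      Action
  1  $ Q      a b b b $  expand Q ::= U
  2  $ U      a b b b $  expand U ::= S
  3  $ S      a b b b $  expand S ::= a b b
  4  $ b b a  a b b b $  match a
  5  $ b b    b b b $    match b
  6  $ b      b b $      match b
  7  $        b $        error: stack empty but input remains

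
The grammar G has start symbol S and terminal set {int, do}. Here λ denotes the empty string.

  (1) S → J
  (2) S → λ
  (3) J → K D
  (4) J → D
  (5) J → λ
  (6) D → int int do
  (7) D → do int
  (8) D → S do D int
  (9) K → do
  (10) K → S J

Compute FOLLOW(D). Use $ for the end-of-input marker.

FIRST(S) = {λ, do, int}  (via J)
FIRST(D) = {do, int}  (via S do D int)
FIRST(J) = {λ, do, int}  (via K D, D)
FIRST(K) = {λ, do, int}  (via S J)
FOLLOW(S) includes $ since S is the start symbol.
FOLLOW(K): in J→K D, K is followed by D with FIRST {do, int}. Thus FOLLOW(K) = {do, int}.
FOLLOW(S): in D→S do D int, S is followed by do D int with FIRST {do}; in K→S J, S is followed by J with FIRST {λ, do, int}; in K→S J, the suffix after S is nullable, so FOLLOW(S) ⊇ FOLLOW(K) = {do, int}. Thus FOLLOW(S) = {$, do, int}.
FOLLOW(J): in S→J, the suffix after J is empty, so FOLLOW(J) ⊇ FOLLOW(S) = {$, do, int}; in K→S J, the suffix after J is empty, so FOLLOW(J) ⊇ FOLLOW(K) = {do, int}. Thus FOLLOW(J) = {$, do, int}.
FOLLOW(D): in J→K D, the suffix after D is empty, so FOLLOW(D) ⊇ FOLLOW(J) = {$, do, int}; in J→D, the suffix after D is empty, so FOLLOW(D) ⊇ FOLLOW(J) = {$, do, int}; in D→S do D int, D is followed by int with FIRST {int}. Thus FOLLOW(D) = {$, do, int}.

{$, do, int}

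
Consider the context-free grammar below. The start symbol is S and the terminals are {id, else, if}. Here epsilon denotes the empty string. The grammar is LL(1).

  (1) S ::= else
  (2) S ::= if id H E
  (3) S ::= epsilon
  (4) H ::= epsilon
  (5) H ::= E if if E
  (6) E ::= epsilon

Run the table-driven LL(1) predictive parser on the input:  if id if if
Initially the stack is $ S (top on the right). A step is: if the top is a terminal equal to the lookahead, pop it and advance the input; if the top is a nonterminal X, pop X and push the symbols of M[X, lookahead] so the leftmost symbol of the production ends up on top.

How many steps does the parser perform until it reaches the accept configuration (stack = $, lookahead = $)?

9

step 1: stack=$ S  input=if id if if $  — expand S ::= if id H E
step 2: stack=$ E H id if  input=if id if if $  — match if
step 3: stack=$ E H id  input=id if if $  — match id
step 4: stack=$ E H  input=if if $  — expand H ::= E if if E
step 5: stack=$ E E if if E  input=if if $  — expand E ::= epsilon
step 6: stack=$ E E if if  input=if if $  — match if
step 7: stack=$ E E if  input=if $  — match if
step 8: stack=$ E E  input=$  — expand E ::= epsilon
step 9: stack=$ E  input=$  — expand E ::= epsilon
Accept reached after 9 steps.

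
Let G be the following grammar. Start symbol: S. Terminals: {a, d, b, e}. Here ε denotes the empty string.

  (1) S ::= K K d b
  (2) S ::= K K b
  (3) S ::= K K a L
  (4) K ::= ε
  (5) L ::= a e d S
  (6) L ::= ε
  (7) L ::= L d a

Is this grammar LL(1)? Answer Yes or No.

FIRST(S) = {a, b, d}
FIRST(K) = {ε}
FIRST(L) = {ε, a, d}
FOLLOW(S) = {$, d}
FOLLOW(K) = {a, b, d}
FOLLOW(L) = {$, d}
Cell M[L, a] receives both L ::= a e d S and L ::= L d a — the grammar is not LL(1).

No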